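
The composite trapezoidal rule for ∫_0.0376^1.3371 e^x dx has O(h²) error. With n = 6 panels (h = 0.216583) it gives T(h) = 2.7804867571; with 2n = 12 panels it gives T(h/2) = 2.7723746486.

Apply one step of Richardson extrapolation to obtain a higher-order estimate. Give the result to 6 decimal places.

2.769671

Order 2 gives 2^r = 4 and 2^r − 1 = 3.
Top: 4(2.7723746486) − (2.7804867571) = 8.3090118373
Extrapolated: 8.3090118373 / 3 = 2.7696706124
Shift from A(h/2): −0.0027040362.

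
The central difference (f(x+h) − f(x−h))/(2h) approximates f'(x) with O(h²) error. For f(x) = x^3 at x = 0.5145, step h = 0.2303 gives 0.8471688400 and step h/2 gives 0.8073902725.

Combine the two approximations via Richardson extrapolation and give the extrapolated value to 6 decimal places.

r = 2: numerator weight 4, denominator 3.
4*0.8073902725 = 3.2295610900; subtract 0.8471688400 → 2.3823922500
2.3823922500 ÷ 3 = 0.7941307500
Gap between inputs: 3.978e-02; correction applied: −0.0132595225.

0.794131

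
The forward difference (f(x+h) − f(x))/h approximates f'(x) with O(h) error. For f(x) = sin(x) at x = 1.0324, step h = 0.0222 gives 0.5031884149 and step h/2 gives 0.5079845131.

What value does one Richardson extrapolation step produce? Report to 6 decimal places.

0.512781

Order 1 gives 2^r = 2 and 2^r − 1 = 1.
Numerator 2×A(h/2) − A(h) = 2×0.5079845131 − 0.5031884149 = 0.5127806113
(2×0.5079845131 − 0.5031884149)/(2 − 1) = 0.5127806113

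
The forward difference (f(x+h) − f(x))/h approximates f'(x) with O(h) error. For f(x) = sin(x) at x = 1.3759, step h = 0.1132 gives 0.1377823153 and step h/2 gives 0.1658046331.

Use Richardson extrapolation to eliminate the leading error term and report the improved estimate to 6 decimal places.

0.193827

r = 1: numerator weight 2, denominator 1.
Numerator 2×A(h/2) − A(h) = 2×0.1658046331 − 0.1377823153 = 0.1938269509
R = 0.1938269509/1 = 0.1938269509
Correction |R − A(h/2)| = 2.802e-02; gap |A(h/2) − A(h)| = 2.802e-02.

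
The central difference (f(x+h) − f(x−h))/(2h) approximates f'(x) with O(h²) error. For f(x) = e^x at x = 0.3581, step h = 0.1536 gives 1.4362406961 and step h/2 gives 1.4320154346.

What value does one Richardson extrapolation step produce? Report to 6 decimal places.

1.430607

r = 2, so 2^r = 4.
4*1.4320154346 − 1.4362406961 = 4.2918210423
R = 4.2918210423/3 = 1.4306070141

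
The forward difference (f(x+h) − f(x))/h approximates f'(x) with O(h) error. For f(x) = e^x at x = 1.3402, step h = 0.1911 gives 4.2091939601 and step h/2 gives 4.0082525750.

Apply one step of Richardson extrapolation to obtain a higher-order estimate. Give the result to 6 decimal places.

r = 1: numerator weight 2, denominator 1.
2^1×A(h/2) = 8.0165051500; minus A(h) gives 3.8073111899.
Denominator 2 − 1 = 1.
(2×4.0082525750 − 4.2091939601)/(2 − 1) = 3.8073111899
Correction |R − A(h/2)| = 2.009e-01; gap |A(h/2) − A(h)| = 2.009e-01.

3.807311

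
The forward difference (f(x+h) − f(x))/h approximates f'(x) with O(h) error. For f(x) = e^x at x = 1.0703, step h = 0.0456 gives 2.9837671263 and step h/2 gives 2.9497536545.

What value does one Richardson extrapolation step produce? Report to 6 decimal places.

r = 1, so 2^r = 2.
Weighted: 5.8995073090 − 2.9837671263 = 2.9157401827
Divide by 2^1 − 1 = 1.
So the Richardson estimate is 2.9157401827.
Correction |R − A(h/2)| = 3.401e-02; gap |A(h/2) − A(h)| = 3.401e-02.

2.915740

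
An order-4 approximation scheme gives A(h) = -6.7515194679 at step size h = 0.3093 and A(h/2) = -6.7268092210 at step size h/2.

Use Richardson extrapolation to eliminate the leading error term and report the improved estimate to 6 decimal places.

-6.725162

Leading term ∝ h^4; use weight 16 = 2^4.
2^4×A(h/2) = -107.6289475360; minus A(h) gives -100.8774280681.
Extrapolated: (-100.8774280681) / 15 = -6.7251618712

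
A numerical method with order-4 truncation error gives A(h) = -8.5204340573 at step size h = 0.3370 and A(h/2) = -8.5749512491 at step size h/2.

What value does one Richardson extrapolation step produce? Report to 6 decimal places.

r = 4, so 2^r = 16.
Weighted: (-137.1992199856) − (-8.5204340573) = -128.6787859283
Divide by 2^4 − 1 = 15.
R = (-128.6787859283)/15 = -8.5785857286
Shift from A(h/2): −0.0036344795.

-8.578586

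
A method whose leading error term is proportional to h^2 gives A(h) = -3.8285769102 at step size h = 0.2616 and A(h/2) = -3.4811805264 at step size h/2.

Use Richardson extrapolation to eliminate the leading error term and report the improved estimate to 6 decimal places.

-3.365382

Error is O(h^2); halving h shrinks it by 2^2 = 4.
4*(-3.4811805264) − (-3.8285769102) = -10.0961451954
Extrapolated: (-10.0961451954) / 3 = -3.3653817318
Shift from A(h/2): +0.1157987946.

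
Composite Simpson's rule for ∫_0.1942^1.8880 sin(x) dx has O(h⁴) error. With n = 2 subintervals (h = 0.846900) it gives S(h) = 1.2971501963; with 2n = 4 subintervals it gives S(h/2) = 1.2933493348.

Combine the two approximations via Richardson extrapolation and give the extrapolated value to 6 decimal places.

Order 4 gives 2^r = 16 and 2^r − 1 = 15.
A(h/2) − A(h) = 1.2933493348 − 1.2971501963 = -0.0038008615
Correction (A(h/2) − A(h))/(16 − 1) = (-0.0038008615)/15 = -0.0002533908
R = 1.2933493348 − 0.0002533908 = 1.2930959440
Gap between inputs: 3.801e-03; correction applied: −0.0002533908.

1.293096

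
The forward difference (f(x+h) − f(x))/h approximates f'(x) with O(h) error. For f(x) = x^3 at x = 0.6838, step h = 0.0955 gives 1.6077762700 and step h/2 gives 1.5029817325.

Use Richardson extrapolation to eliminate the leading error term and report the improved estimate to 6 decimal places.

Method order is 1; weight 2^1 = 2.
Weighted: 3.0059634650 − 1.6077762700 = 1.3981871950
Divide by 2^1 − 1 = 1.
So the Richardson estimate is 1.3981871950.

1.398187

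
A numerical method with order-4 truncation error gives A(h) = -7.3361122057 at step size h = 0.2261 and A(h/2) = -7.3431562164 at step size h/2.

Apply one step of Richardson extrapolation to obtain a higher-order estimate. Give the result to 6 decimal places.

-7.343626

Method order is 4; weight 2^4 = 16.
Numerator 16×A(h/2) − A(h) = 16×(-7.3431562164) − (-7.3361122057) = -110.1543872567
Divide by 2^4 − 1 = 15.
Extrapolated: (-110.1543872567) / 15 = -7.3436258171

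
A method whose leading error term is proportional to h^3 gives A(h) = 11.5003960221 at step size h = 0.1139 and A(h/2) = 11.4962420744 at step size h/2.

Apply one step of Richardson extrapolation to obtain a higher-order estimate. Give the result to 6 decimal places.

Order 3 gives 2^r = 8 and 2^r − 1 = 7.
Top: 8(11.4962420744) − (11.5003960221) = 80.4695405731
Extrapolated: 80.4695405731 / 7 = 11.4956486533

11.495649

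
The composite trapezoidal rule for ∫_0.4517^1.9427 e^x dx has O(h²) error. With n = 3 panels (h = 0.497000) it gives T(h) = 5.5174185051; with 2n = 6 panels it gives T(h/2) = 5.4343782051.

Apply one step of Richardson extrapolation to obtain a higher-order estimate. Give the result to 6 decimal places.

5.406698

Method order is 2; weight 2^2 = 4.
4·5.4343782051 = 21.7375128204; 21.7375128204 − 5.5174185051 = 16.2200943153
Extrapolated: 16.2200943153 / 3 = 5.4066981051
Shift from A(h/2): −0.0276801000.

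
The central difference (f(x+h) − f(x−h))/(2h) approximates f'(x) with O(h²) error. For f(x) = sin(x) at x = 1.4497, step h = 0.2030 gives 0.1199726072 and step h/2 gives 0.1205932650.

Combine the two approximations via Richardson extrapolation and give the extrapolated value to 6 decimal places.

0.120800

The method has order 2: 2^2 = 4.
A(h/2) − A(h) = 0.1205932650 − 0.1199726072 = 0.0006206578
Divide by 2^2 − 1 = 3: 0.0006206578/3 = 0.0002068859
R = A(h/2) + (A(h/2) − A(h))/3 = 0.1205932650 + 0.0002068859 = 0.1208001509
Shift from A(h/2): +0.0002068859.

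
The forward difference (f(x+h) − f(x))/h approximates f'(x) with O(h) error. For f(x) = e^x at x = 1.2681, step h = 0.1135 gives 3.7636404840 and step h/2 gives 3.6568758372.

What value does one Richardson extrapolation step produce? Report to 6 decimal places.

r = 1, so 2^r = 2.
2×3.6568758372 = 7.3137516744; 7.3137516744 − 3.7636404840 = 3.5501111904
3.5501111904 ÷ 1 = 3.5501111904

3.550111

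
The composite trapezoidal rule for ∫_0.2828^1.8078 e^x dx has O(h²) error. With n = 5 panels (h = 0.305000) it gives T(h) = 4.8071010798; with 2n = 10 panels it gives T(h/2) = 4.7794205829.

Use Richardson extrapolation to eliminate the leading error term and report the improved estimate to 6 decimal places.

Order 2 gives 2^r = 4 and 2^r − 1 = 3.
Top: 4(4.7794205829) − (4.8071010798) = 14.3105812518
14.3105812518 ÷ 3 = 4.7701937506

4.770194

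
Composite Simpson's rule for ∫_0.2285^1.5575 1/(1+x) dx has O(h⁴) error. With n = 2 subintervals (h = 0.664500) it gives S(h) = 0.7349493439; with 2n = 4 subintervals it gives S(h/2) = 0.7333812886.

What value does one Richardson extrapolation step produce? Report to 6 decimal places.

Method order is 4; weight 2^4 = 16.
A(h/2) − A(h) = 0.7333812886 − 0.7349493439 = -0.0015680553
Correction (A(h/2) − A(h))/(16 − 1) = (-0.0015680553)/15 = -0.0001045370
R = 0.7333812886 − 0.0001045370 = 0.7332767516

0.733277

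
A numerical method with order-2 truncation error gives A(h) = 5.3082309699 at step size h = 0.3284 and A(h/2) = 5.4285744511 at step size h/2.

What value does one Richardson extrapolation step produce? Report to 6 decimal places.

Error is O(h^2); halving h shrinks it by 2^2 = 4.
4·5.4285744511 − 5.3082309699 = 16.4060668345
(4·5.4285744511 − 5.3082309699)/(4 − 1) = 5.4686889448

5.468689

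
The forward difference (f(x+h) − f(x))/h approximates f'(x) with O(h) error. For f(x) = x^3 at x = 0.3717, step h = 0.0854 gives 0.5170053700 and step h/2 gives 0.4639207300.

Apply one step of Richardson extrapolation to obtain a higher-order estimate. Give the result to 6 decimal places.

r = 1: numerator weight 2, denominator 1.
2·0.4639207300 − 0.5170053700 = 0.4108360900
Extrapolated: 0.4108360900 / 1 = 0.4108360900
Shift from A(h/2): −0.0530846400.

0.410836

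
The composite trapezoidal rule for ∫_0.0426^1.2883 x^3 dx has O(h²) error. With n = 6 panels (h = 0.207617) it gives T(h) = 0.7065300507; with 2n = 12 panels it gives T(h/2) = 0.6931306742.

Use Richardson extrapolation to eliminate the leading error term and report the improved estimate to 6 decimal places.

With r = 2 the leading error scales as h^2, so the weight is 2^2 = 4.
4×0.6931306742 − 0.7065300507 = 2.0659926461
2.0659926461 ÷ 3 = 0.6886642154

0.688664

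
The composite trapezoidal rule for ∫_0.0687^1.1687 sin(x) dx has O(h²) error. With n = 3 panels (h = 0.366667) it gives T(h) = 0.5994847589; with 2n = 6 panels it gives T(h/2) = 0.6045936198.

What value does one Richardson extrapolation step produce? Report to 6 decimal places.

Error is O(h^2); halving h shrinks it by 2^2 = 4.
Numerator 4·A(h/2) − A(h) = 4·0.6045936198 − 0.5994847589 = 1.8188897203
Denominator 4 − 1 = 3.
Result: 0.6062965734

0.606297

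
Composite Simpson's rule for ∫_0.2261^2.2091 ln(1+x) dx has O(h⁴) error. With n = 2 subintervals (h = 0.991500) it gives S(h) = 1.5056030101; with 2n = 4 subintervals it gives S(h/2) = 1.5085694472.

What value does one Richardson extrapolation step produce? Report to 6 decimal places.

1.508767

With r = 4 the leading error scales as h^4, so the weight is 2^4 = 16.
16*1.5085694472 = 24.1371111552; subtract 1.5056030101 → 22.6315081451
Divide by 2^4 − 1 = 15.
So the Richardson estimate is 1.5087672097.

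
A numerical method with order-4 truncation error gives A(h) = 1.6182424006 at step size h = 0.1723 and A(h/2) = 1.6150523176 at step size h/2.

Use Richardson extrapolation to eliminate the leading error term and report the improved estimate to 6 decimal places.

1.614840

Order 4 gives 2^r = 16 and 2^r − 1 = 15.
16·1.6150523176 − 1.6182424006 = 24.2225946810
(16·1.6150523176 − 1.6182424006)/(16 − 1) = 1.6148396454
Shift from A(h/2): −0.0002126722.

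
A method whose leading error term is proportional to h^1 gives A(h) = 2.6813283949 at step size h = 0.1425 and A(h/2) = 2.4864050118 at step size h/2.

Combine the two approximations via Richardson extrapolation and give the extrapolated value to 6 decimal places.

Method order is 1; weight 2^1 = 2.
Weighted: 4.9728100236 − 2.6813283949 = 2.2914816287
Divide by 2^1 − 1 = 1.
Result: 2.2914816287

2.291482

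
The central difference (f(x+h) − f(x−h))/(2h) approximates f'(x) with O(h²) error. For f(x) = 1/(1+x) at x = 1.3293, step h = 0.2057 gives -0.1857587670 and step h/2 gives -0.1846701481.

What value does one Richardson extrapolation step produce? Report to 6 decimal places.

-0.184307

Error is O(h^2); halving h shrinks it by 2^2 = 4.
Numerator 4·A(h/2) − A(h) = 4·(-0.1846701481) − (-0.1857587670) = -0.5529218254
Divide by 2^2 − 1 = 3.
Extrapolated: (-0.5529218254) / 3 = -0.1843072751
Correction |R − A(h/2)| = 3.629e-04; gap |A(h/2) − A(h)| = 1.089e-03.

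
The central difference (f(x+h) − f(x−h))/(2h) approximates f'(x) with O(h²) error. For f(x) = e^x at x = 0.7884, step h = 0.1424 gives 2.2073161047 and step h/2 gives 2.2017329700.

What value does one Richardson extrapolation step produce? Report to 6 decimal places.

2.199872

With r = 2 the leading error scales as h^2, so the weight is 2^2 = 4.
4*2.2017329700 = 8.8069318800; 8.8069318800 − 2.2073161047 = 6.5996157753
R = 6.5996157753/3 = 2.1998719251
Shift from A(h/2): −0.0018610449.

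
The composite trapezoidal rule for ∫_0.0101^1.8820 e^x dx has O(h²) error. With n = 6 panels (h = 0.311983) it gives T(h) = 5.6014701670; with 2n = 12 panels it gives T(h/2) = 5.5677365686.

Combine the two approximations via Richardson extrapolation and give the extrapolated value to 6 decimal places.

Order 2 gives 2^r = 4 and 2^r − 1 = 3.
4*5.5677365686 − 5.6014701670 = 16.6694761074
Denominator 4 − 1 = 3.
Extrapolated: 16.6694761074 / 3 = 5.5564920358

5.556492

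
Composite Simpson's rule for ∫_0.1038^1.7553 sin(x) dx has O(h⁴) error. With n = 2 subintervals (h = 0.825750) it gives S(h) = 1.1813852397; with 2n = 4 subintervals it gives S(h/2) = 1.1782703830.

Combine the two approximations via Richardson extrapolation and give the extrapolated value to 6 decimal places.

1.178063

Leading term ∝ h^4; use weight 16 = 2^4.
Difference of the inputs: 1.1782703830 − 1.1813852397 = -0.0031148567
Correction (A(h/2) − A(h))/(16 − 1) = (-0.0031148567)/15 = -0.0002076571
R = A(h/2) + (A(h/2) − A(h))/15 = 1.1782703830 − 0.0002076571 = 1.1780627259
Shift from A(h/2): −0.0002076571.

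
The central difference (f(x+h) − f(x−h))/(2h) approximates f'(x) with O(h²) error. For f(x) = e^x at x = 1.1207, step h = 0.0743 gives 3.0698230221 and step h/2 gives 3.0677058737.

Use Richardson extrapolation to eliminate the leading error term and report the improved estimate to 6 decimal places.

3.067000

r = 2, so 2^r = 4.
4·3.0677058737 = 12.2708234948; 12.2708234948 − 3.0698230221 = 9.2010004727
9.2010004727 ÷ 3 = 3.0670001576
Shift from A(h/2): −0.0007057161.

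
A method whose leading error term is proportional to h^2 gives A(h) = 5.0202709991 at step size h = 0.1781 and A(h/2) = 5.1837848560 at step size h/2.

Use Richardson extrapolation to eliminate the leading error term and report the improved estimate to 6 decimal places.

5.238289

The method has order 2: 2^2 = 4.
2^2 × A(h/2) = 20.7351394240; minus A(h) gives 15.7148684249.
(4 × 5.1837848560 − 5.0202709991)/(4 − 1) = 5.2382894750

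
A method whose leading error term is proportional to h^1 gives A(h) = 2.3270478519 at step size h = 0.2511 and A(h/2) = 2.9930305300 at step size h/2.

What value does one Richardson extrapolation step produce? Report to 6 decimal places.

3.659013

Method order is 1; weight 2^1 = 2.
Weighted: 5.9860610600 − 2.3270478519 = 3.6590132081
(2·2.9930305300 − 2.3270478519)/(2 − 1) = 3.6590132081
Gap between inputs: 6.660e-01; correction applied: +0.6659826781.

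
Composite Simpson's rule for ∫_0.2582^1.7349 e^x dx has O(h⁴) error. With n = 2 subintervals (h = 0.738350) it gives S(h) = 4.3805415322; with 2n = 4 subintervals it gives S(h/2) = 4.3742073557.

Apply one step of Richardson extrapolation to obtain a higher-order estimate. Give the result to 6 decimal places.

Order 4 gives 2^r = 16 and 2^r − 1 = 15.
Difference of the inputs: 4.3742073557 − 4.3805415322 = -0.0063341765
Divide by 2^4 − 1 = 15: (-0.0063341765)/15 = -0.0004222784
R = A(h/2) + (A(h/2) − A(h))/15 = 4.3742073557 − 0.0004222784 = 4.3737850773

4.373785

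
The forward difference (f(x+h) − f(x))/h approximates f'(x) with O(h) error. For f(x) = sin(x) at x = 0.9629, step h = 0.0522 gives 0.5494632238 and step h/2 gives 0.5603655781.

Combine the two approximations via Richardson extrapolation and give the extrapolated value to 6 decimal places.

0.571268

Method order is 1; weight 2^1 = 2.
Numerator 2×A(h/2) − A(h) = 2×0.5603655781 − 0.5494632238 = 0.5712679324
R = 0.5712679324/1 = 0.5712679324
Gap between inputs: 1.090e-02; correction applied: +0.0109023543.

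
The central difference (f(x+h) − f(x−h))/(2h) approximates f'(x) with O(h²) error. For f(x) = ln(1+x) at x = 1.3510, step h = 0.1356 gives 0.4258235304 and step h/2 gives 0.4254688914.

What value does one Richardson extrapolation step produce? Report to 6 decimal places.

r = 2, so 2^r = 4.
Numerator 4*A(h/2) − A(h) = 4*0.4254688914 − 0.4258235304 = 1.2760520352
(4*0.4254688914 − 0.4258235304)/(4 − 1) = 0.4253506784
Shift from A(h/2): −0.0001182130.

0.425351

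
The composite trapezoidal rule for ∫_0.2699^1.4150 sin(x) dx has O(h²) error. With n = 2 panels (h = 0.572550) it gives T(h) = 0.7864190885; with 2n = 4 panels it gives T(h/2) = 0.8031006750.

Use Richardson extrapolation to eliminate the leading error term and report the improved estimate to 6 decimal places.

0.808661

Method order is 2; weight 2^2 = 4.
4 × 0.8031006750 = 3.2124027000; subtract 0.7864190885 → 2.4259836115
R = 2.4259836115/3 = 0.8086612038
Gap between inputs: 1.668e-02; correction applied: +0.0055605288.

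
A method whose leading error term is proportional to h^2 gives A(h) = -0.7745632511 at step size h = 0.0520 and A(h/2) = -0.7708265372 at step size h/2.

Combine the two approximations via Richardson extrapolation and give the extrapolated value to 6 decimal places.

r = 2, so 2^r = 4.
A(h/2) − A(h) = -0.7708265372 − (-0.7745632511) = 0.0037367139
Divide by 2^2 − 1 = 3: 0.0037367139/3 = 0.0012455713
R = A(h/2) + (A(h/2) − A(h))/3 = -0.7708265372 + 0.0012455713 = -0.7695809659
Correction |R − A(h/2)| = 1.246e-03; gap |A(h/2) − A(h)| = 3.737e-03.

-0.769581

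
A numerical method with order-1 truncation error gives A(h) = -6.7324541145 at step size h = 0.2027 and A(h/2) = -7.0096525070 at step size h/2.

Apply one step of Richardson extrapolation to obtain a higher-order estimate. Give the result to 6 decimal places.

-7.286851

r = 1: numerator weight 2, denominator 1.
2^1 × A(h/2) = -14.0193050140; minus A(h) gives -7.2868508995.
Divide by 2^1 − 1 = 1.
Extrapolated: (-7.2868508995) / 1 = -7.2868508995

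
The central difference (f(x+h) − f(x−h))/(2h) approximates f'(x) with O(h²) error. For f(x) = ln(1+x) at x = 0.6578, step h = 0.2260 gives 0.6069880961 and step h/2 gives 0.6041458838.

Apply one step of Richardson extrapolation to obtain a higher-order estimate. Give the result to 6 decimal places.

With r = 2 the leading error scales as h^2, so the weight is 2^2 = 4.
4·0.6041458838 = 2.4165835352; subtract 0.6069880961 → 1.8095954391
Denominator 4 − 1 = 3.
Extrapolated: 1.8095954391 / 3 = 0.6031984797
Correction |R − A(h/2)| = 9.474e-04; gap |A(h/2) − A(h)| = 2.842e-03.

0.603198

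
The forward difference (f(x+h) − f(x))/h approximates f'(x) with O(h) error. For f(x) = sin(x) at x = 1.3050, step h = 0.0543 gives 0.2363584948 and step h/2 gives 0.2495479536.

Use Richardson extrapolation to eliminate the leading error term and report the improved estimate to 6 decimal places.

Method order is 1; weight 2^1 = 2.
2*0.2495479536 = 0.4990959072; subtract 0.2363584948 → 0.2627374124
Divide by 2^1 − 1 = 1.
R = 0.2627374124/1 = 0.2627374124
Correction |R − A(h/2)| = 1.319e-02; gap |A(h/2) − A(h)| = 1.319e-02.

0.262737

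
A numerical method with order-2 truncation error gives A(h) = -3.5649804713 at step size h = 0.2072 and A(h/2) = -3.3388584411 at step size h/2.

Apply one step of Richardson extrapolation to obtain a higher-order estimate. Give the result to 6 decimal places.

r = 2: numerator weight 4, denominator 3.
Difference of the inputs: -3.3388584411 − (-3.5649804713) = 0.2261220302
Divide by 2^2 − 1 = 3: 0.2261220302/3 = 0.0753740101
R = -3.3388584411 + 0.0753740101 = -3.2634844310
Correction |R − A(h/2)| = 7.537e-02; gap |A(h/2) − A(h)| = 2.261e-01.

-3.263484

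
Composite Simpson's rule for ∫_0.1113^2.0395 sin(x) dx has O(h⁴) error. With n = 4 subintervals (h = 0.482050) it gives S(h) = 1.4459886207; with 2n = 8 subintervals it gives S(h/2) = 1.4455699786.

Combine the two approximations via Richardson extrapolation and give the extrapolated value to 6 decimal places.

Method order is 4; weight 2^4 = 16.
Numerator 16×A(h/2) − A(h) = 16×1.4455699786 − 1.4459886207 = 21.6831310369
Divide by 2^4 − 1 = 15.
Result: 1.4455420691

1.445542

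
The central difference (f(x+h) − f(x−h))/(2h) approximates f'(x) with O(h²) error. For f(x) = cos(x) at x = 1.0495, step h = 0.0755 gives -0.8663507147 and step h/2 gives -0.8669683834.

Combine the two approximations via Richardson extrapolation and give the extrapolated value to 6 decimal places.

-0.867174

With r = 2 the leading error scales as h^2, so the weight is 2^2 = 4.
A(h/2) − A(h) = -0.8669683834 − (-0.8663507147) = -0.0006176687
Divide by 2^2 − 1 = 3: (-0.0006176687)/3 = -0.0002058896
R = A(h/2) + (A(h/2) − A(h))/3 = -0.8669683834 − 0.0002058896 = -0.8671742730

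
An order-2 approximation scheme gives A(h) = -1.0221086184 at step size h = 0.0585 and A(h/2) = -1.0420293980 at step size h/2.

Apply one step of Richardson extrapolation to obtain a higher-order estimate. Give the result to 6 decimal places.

-1.048670

r = 2: numerator weight 4, denominator 3.
4×(-1.0420293980) − (-1.0221086184) = -3.1460089736
Divide by 2^2 − 1 = 3.
So the Richardson estimate is -1.0486696579.
Shift from A(h/2): −0.0066402599.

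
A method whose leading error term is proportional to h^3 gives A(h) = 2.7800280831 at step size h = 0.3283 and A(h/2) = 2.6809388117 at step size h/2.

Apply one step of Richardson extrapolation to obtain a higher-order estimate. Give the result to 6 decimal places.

2.666783

The method has order 3: 2^3 = 8.
8×2.6809388117 = 21.4475104936; subtract 2.7800280831 → 18.6674824105
Denominator 8 − 1 = 7.
R = 18.6674824105/7 = 2.6667832015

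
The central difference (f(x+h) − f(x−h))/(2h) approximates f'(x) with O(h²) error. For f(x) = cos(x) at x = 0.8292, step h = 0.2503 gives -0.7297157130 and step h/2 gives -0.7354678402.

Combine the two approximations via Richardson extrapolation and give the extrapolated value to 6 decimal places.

r = 2, so 2^r = 4.
4*(-0.7354678402) − (-0.7297157130) = -2.2121556478
R = (-2.2121556478)/3 = -0.7373852159

-0.737385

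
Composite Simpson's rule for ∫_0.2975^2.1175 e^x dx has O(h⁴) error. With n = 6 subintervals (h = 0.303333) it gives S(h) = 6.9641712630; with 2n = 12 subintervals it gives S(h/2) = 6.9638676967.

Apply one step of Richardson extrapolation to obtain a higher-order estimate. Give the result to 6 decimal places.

Leading term ∝ h^4; use weight 16 = 2^4.
16*6.9638676967 − 6.9641712630 = 104.4577118842
(16*6.9638676967 − 6.9641712630)/(16 − 1) = 6.9638474589

6.963847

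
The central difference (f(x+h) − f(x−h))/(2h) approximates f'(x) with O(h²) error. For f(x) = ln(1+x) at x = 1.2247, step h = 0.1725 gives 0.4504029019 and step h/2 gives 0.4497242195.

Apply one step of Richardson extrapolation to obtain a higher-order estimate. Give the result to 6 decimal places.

Leading term ∝ h^2; use weight 4 = 2^2.
2^2 × A(h/2) = 1.7988968780; minus A(h) gives 1.3484939761.
1.3484939761 ÷ 3 = 0.4494979920

0.449498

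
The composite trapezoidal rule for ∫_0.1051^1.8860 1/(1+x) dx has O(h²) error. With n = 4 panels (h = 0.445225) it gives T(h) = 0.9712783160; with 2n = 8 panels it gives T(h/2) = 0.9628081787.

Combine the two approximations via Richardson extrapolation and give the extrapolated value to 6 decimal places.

r = 2: numerator weight 4, denominator 3.
2^2·A(h/2) = 3.8512327148; minus A(h) gives 2.8799543988.
Extrapolated: 2.8799543988 / 3 = 0.9599847996
Gap between inputs: 8.470e-03; correction applied: −0.0028233791.

0.959985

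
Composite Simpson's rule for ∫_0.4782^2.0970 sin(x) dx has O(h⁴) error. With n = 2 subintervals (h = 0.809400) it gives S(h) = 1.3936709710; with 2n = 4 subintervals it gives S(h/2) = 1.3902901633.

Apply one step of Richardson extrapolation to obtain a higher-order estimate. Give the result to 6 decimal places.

1.390065

Order 4 gives 2^r = 16 and 2^r − 1 = 15.
Top: 16(1.3902901633) − (1.3936709710) = 20.8509716418
Divide by 2^4 − 1 = 15.
20.8509716418 ÷ 15 = 1.3900647761
Gap between inputs: 3.381e-03; correction applied: −0.0002253872.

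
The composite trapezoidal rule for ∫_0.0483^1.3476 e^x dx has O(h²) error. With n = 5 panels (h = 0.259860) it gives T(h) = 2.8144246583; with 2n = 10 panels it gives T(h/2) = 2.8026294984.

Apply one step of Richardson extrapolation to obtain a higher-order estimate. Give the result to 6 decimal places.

2.798698

With r = 2 the leading error scales as h^2, so the weight is 2^2 = 4.
Weighted: 11.2105179936 − 2.8144246583 = 8.3960933353
Denominator 4 − 1 = 3.
R = 8.3960933353/3 = 2.7986977784
Gap between inputs: 1.180e-02; correction applied: −0.0039317200.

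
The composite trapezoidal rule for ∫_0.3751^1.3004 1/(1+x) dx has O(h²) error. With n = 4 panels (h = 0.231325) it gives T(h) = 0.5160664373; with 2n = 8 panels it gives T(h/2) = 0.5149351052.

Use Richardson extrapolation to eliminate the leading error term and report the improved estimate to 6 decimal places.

The method has order 2: 2^2 = 4.
A(h/2) − A(h) = 0.5149351052 − 0.5160664373 = -0.0011313321
Divide by 2^2 − 1 = 3: (-0.0011313321)/3 = -0.0003771107
R = 0.5149351052 − 0.0003771107 = 0.5145579945

0.514558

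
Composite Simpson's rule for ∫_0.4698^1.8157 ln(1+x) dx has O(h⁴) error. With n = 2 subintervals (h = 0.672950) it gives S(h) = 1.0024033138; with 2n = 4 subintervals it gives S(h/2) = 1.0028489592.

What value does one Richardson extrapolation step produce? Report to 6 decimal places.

1.002879

Error is O(h^4); halving h shrinks it by 2^4 = 16.
2^4 × A(h/2) = 16.0455833472; minus A(h) gives 15.0431800334.
Divide by 2^4 − 1 = 15.
R = 15.0431800334/15 = 1.0028786689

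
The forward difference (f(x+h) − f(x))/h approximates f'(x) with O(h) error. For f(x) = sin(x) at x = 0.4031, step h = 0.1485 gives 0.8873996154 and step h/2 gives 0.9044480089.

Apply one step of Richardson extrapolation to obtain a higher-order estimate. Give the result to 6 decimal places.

Leading term ∝ h^1; use weight 2 = 2^1.
A(h/2) − A(h) = 0.9044480089 − 0.8873996154 = 0.0170483935
Divide by 2^1 − 1 = 1: 0.0170483935/1 = 0.0170483935
R = 0.9044480089 + 0.0170483935 = 0.9214964024

0.921496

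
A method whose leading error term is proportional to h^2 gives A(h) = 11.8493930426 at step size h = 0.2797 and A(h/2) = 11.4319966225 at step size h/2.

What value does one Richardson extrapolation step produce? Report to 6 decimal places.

11.292864

The method has order 2: 2^2 = 4.
Weighted: 45.7279864900 − 11.8493930426 = 33.8785934474
Denominator 4 − 1 = 3.
(4×11.4319966225 − 11.8493930426)/(4 − 1) = 11.2928644825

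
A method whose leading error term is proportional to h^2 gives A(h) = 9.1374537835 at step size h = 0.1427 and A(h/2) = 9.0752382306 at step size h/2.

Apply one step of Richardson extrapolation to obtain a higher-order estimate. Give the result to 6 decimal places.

Order 2 gives 2^r = 4 and 2^r − 1 = 3.
4×9.0752382306 = 36.3009529224; 36.3009529224 − 9.1374537835 = 27.1634991389
R = 27.1634991389/3 = 9.0544997130
Gap between inputs: 6.222e-02; correction applied: −0.0207385176.

9.054500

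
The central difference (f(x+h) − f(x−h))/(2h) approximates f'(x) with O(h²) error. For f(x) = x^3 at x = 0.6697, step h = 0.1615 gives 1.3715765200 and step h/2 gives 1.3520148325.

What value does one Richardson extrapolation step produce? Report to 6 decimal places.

r = 2: numerator weight 4, denominator 3.
Top: 4(1.3520148325) − (1.3715765200) = 4.0364828100
Divide by 2^2 − 1 = 3.
So the Richardson estimate is 1.3454942700.
Correction |R − A(h/2)| = 6.521e-03; gap |A(h/2) − A(h)| = 1.956e-02.

1.345494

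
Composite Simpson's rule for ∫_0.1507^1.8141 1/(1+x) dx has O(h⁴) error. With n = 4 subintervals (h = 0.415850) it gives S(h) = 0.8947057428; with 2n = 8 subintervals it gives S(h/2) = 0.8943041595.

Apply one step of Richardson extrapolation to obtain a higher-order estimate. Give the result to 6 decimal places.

0.894277

Error is O(h^4); halving h shrinks it by 2^4 = 16.
16*0.8943041595 = 14.3088665520; 14.3088665520 − 0.8947057428 = 13.4141608092
Divide by 2^4 − 1 = 15.
R = 13.4141608092/15 = 0.8942773873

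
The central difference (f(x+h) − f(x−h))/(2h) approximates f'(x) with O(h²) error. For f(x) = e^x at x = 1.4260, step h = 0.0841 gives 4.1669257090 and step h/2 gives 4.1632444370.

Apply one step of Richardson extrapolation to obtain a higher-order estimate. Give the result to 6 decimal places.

With r = 2 the leading error scales as h^2, so the weight is 2^2 = 4.
2^2*A(h/2) = 16.6529777480; minus A(h) gives 12.4860520390.
R = 12.4860520390/3 = 4.1620173463
Correction |R − A(h/2)| = 1.227e-03; gap |A(h/2) − A(h)| = 3.681e-03.

4.162017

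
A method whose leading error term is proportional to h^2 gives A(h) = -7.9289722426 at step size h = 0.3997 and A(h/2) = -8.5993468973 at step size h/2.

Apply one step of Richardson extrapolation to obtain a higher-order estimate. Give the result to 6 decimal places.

Order 2 gives 2^r = 4 and 2^r − 1 = 3.
Numerator 4*A(h/2) − A(h) = 4*(-8.5993468973) − (-7.9289722426) = -26.4684153466
(4*(-8.5993468973) − (-7.9289722426))/(4 − 1) = -8.8228051155
Correction |R − A(h/2)| = 2.235e-01; gap |A(h/2) − A(h)| = 6.704e-01.

-8.822805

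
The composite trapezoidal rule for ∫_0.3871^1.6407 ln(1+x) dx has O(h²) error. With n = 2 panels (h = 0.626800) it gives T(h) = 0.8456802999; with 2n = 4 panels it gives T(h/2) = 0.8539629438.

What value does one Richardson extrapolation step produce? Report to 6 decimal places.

0.856724

r = 2, so 2^r = 4.
2^2·A(h/2) = 3.4158517752; minus A(h) gives 2.5701714753.
R = 2.5701714753/3 = 0.8567238251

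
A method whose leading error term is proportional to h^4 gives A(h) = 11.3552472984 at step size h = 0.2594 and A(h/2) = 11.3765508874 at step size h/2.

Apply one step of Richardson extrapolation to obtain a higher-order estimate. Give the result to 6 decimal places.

With r = 4 the leading error scales as h^4, so the weight is 2^4 = 16.
Numerator 16*A(h/2) − A(h) = 16*11.3765508874 − 11.3552472984 = 170.6695669000
Denominator 16 − 1 = 15.
Result: 11.3779711267
Gap between inputs: 2.130e-02; correction applied: +0.0014202393.

11.377971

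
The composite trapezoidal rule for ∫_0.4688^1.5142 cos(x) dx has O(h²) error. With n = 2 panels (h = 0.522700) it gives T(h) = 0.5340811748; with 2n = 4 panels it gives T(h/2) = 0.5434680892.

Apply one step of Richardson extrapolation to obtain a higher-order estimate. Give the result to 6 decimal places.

0.546597

r = 2: numerator weight 4, denominator 3.
4×0.5434680892 = 2.1738723568; 2.1738723568 − 0.5340811748 = 1.6397911820
Denominator 4 − 1 = 3.
R = 1.6397911820/3 = 0.5465970607
Correction |R − A(h/2)| = 3.129e-03; gap |A(h/2) − A(h)| = 9.387e-03.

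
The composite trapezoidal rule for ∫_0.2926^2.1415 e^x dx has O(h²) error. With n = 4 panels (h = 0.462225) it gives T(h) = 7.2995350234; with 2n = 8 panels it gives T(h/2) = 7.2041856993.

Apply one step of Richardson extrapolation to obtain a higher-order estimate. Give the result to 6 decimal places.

r = 2, so 2^r = 4.
Difference of the inputs: 7.2041856993 − 7.2995350234 = -0.0953493241
Divide by 2^2 − 1 = 3: (-0.0953493241)/3 = -0.0317831080
R = A(h/2) + (A(h/2) − A(h))/3 = 7.2041856993 − 0.0317831080 = 7.1724025913
Gap between inputs: 9.535e-02; correction applied: −0.0317831080.

7.172403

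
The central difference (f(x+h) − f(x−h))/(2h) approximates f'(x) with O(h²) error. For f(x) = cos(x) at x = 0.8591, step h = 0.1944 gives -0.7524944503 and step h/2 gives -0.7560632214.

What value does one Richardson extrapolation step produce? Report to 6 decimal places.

Method order is 2; weight 2^2 = 4.
Numerator 4*A(h/2) − A(h) = 4*(-0.7560632214) − (-0.7524944503) = -2.2717584353
Denominator 4 − 1 = 3.
(4*(-0.7560632214) − (-0.7524944503))/(4 − 1) = -0.7572528118
Correction |R − A(h/2)| = 1.190e-03; gap |A(h/2) − A(h)| = 3.569e-03.

-0.757253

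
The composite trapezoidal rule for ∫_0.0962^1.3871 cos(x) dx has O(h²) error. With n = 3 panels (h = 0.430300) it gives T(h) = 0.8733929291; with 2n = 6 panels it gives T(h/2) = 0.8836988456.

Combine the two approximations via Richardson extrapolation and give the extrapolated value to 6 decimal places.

r = 2: numerator weight 4, denominator 3.
2^2·A(h/2) = 3.5347953824; minus A(h) gives 2.6614024533.
Divide by 2^2 − 1 = 3.
So the Richardson estimate is 0.8871341511.

0.887134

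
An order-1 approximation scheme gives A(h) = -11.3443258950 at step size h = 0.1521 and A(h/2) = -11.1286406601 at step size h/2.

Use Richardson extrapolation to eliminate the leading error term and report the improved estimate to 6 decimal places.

-10.912955

Method order is 1; weight 2^1 = 2.
Difference of the inputs: -11.1286406601 − (-11.3443258950) = 0.2156852349
Correction (A(h/2) − A(h))/(2 − 1) = 0.2156852349/1 = 0.2156852349
R = A(h/2) + (A(h/2) − A(h))/1 = -11.1286406601 + 0.2156852349 = -10.9129554252
Gap between inputs: 2.157e-01; correction applied: +0.2156852349.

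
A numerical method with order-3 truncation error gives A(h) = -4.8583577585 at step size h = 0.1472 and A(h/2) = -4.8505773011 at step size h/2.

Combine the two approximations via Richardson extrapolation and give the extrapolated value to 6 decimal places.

r = 3: numerator weight 8, denominator 7.
Weighted: (-38.8046184088) − (-4.8583577585) = -33.9462606503
Extrapolated: (-33.9462606503) / 7 = -4.8494658072
Gap between inputs: 7.780e-03; correction applied: +0.0011114939.

-4.849466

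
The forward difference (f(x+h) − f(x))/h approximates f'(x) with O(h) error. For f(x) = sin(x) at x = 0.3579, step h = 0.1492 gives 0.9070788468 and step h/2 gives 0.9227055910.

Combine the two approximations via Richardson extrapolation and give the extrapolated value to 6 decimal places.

Order 1 gives 2^r = 2 and 2^r − 1 = 1.
2×0.9227055910 − 0.9070788468 = 0.9383323352
Extrapolated: 0.9383323352 / 1 = 0.9383323352
Shift from A(h/2): +0.0156267442.

0.938332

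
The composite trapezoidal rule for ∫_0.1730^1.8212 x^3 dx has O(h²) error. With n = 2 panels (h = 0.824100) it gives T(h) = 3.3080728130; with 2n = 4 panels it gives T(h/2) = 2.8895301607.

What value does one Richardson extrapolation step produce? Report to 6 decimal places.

r = 2: numerator weight 4, denominator 3.
4×2.8895301607 = 11.5581206428; subtract 3.3080728130 → 8.2500478298
8.2500478298 ÷ 3 = 2.7500159433

2.750016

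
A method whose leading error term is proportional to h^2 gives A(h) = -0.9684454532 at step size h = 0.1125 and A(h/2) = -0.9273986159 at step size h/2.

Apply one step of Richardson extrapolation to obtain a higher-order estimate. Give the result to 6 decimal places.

-0.913716

Method order is 2; weight 2^2 = 4.
Numerator 4 × A(h/2) − A(h) = 4 × (-0.9273986159) − (-0.9684454532) = -2.7411490104
Divide by 2^2 − 1 = 3.
R = (-2.7411490104)/3 = -0.9137163368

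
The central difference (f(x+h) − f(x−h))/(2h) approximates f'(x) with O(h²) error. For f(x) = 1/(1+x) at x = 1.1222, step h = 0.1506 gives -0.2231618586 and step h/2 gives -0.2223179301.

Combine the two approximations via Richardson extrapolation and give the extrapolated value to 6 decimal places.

-0.222037

Error is O(h^2); halving h shrinks it by 2^2 = 4.
Top: 4(-0.2223179301) − (-0.2231618586) = -0.6661098618
(4×(-0.2223179301) − (-0.2231618586))/(4 − 1) = -0.2220366206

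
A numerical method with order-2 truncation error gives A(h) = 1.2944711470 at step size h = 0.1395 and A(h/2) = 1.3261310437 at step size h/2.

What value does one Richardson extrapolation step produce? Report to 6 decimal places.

Leading term ∝ h^2; use weight 4 = 2^2.
4*1.3261310437 = 5.3045241748; 5.3045241748 − 1.2944711470 = 4.0100530278
Divide by 2^2 − 1 = 3.
Extrapolated: 4.0100530278 / 3 = 1.3366843426
Shift from A(h/2): +0.0105532989.

1.336684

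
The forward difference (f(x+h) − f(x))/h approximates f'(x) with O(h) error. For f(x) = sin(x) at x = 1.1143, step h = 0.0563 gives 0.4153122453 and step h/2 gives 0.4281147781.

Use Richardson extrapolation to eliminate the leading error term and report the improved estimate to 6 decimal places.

0.440917

Order 1 gives 2^r = 2 and 2^r − 1 = 1.
2^1*A(h/2) = 0.8562295562; minus A(h) gives 0.4409173109.
(2*0.4281147781 − 0.4153122453)/(2 − 1) = 0.4409173109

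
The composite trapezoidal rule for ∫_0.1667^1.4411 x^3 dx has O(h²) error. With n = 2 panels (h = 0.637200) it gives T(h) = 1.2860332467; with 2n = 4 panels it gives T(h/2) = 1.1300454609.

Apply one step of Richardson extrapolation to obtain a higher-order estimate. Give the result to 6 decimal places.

1.078050

With r = 2 the leading error scales as h^2, so the weight is 2^2 = 4.
4·1.1300454609 − 1.2860332467 = 3.2341485969
Denominator 4 − 1 = 3.
(4·1.1300454609 − 1.2860332467)/(4 − 1) = 1.0780495323
Gap between inputs: 1.560e-01; correction applied: −0.0519959286.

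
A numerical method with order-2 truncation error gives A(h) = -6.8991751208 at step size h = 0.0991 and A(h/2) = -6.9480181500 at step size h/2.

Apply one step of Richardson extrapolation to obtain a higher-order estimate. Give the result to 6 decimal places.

-6.964299

r = 2, so 2^r = 4.
4·(-6.9480181500) = -27.7920726000; subtract (-6.8991751208) → -20.8928974792
R = (-20.8928974792)/3 = -6.9642991597
Correction |R − A(h/2)| = 1.628e-02; gap |A(h/2) − A(h)| = 4.884e-02.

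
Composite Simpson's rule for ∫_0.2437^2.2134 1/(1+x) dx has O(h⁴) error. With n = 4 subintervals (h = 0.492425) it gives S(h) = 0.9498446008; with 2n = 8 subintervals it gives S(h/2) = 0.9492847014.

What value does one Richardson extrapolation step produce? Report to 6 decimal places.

Order 4 gives 2^r = 16 and 2^r − 1 = 15.
16·0.9492847014 = 15.1885552224; subtract 0.9498446008 → 14.2387106216
(16·0.9492847014 − 0.9498446008)/(16 − 1) = 0.9492473748
Gap between inputs: 5.599e-04; correction applied: −0.0000373266.

0.949247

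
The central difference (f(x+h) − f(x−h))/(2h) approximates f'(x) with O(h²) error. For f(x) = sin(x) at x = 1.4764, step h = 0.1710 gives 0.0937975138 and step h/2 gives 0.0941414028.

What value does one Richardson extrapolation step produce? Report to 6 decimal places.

0.094256

Error is O(h^2); halving h shrinks it by 2^2 = 4.
Weighted: 0.3765656112 − 0.0937975138 = 0.2827680974
0.2827680974 ÷ 3 = 0.0942560325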